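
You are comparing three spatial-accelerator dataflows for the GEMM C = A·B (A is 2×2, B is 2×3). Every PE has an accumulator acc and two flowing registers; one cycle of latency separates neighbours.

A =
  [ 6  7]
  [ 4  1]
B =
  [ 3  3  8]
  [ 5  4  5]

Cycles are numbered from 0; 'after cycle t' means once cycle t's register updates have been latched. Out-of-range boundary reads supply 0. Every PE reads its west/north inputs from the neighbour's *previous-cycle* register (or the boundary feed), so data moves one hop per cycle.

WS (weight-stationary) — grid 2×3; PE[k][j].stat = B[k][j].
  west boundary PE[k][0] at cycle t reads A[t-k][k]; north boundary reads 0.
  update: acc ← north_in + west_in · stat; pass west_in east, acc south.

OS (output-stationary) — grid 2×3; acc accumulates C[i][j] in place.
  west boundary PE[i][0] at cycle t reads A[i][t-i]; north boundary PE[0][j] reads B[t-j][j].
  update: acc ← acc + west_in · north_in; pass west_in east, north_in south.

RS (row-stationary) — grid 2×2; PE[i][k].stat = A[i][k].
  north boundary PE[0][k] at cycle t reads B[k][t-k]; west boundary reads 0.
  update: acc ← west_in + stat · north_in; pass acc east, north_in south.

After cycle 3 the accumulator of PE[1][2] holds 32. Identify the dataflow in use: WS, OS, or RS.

Under WS (2×3), PE[1][2]:
  cycle 0: PE[1][2] → acc 0, east 0, south 0
  cycle 1: PE[1][2] → acc 0, east 0, south 0
  cycle 2: PE[1][2] → acc 0, east 0, south 0
  cycle 3: PE[1][2] → acc 83, east 7, south 83
Under OS (2×3), PE[1][2]:
  cycle 0: PE[1][2] → acc 0, east 0, south 0
  cycle 1: PE[1][2] → acc 0, east 0, south 0
  cycle 2: PE[1][2] → acc 0, east 0, south 0
  cycle 3: PE[1][2] → acc 32, east 4, south 8
— RS: 2×2 array has no PE[1][2].

dataflow = OS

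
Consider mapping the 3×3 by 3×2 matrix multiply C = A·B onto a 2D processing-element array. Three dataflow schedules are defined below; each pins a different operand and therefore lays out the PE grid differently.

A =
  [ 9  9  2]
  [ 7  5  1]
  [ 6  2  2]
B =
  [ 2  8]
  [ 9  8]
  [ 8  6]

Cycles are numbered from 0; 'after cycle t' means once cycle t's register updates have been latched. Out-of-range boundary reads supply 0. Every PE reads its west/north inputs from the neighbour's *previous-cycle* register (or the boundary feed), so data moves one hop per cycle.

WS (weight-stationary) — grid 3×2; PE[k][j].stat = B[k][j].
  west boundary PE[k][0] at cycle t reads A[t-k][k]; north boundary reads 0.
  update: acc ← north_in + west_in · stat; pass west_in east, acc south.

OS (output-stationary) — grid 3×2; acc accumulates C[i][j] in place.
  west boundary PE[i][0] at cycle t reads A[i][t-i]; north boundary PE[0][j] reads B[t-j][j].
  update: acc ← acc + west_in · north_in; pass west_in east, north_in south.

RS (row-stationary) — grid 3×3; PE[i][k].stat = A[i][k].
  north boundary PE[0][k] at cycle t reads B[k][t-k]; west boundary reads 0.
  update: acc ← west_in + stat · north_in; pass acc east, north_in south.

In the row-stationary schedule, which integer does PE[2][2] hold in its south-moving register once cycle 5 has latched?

register = 6

Tracing RS — 3×3 array, target PE[2][2]:
  cycle 0: PE[1][2] → acc 0, east 0, south 0
  cycle 0: PE[2][1] → acc 0, east 0, south 0
  cycle 0: PE[2][2] → acc 0, east 0, south 0
  cycle 1: PE[1][2] → acc 0, east 0, south 0
  cycle 1: PE[2][1] → acc 0, east 0, south 0
  cycle 1: PE[2][2] → acc 0, east 0, south 0
  cycle 2: PE[1][2] → acc 0, east 0, south 0
  cycle 2: PE[2][1] → acc 0, east 0, south 0
  cycle 2: PE[2][2] → acc 0, east 0, south 0
  cycle 3: PE[1][2] → acc 67, east 67, south 8
  cycle 3: PE[2][1] → acc 30, east 30, south 9
  cycle 3: PE[2][2] → acc 0, east 0, south 0
  cycle 4: PE[1][2] → acc 102, east 102, south 6
  cycle 4: PE[2][1] → acc 64, east 64, south 8
  cycle 4: PE[2][2] → acc 46, east 46, south 8
  cycle 5: PE[1][2] → acc 0, east 0, south 0
  cycle 5: PE[2][1] → acc 0, east 0, south 0
  cycle 5: PE[2][2] → acc 76, east 76, south 6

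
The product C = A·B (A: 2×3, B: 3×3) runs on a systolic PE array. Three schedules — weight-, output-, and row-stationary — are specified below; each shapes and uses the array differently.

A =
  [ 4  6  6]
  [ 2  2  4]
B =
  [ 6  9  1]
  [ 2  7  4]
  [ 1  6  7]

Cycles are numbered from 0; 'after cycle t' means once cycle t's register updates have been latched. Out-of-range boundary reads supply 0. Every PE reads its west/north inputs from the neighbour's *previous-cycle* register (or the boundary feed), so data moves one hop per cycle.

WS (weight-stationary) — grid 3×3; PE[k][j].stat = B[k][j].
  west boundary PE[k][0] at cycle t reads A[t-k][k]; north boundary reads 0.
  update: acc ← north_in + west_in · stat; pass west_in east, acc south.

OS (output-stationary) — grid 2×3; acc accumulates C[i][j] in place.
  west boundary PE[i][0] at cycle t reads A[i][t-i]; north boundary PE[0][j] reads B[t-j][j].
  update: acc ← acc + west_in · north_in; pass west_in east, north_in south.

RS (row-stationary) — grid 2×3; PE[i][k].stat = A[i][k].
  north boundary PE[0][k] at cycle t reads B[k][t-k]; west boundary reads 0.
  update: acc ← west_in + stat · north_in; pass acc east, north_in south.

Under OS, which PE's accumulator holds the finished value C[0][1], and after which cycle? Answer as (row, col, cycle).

OS: C[0][1] accumulates in PE[0][1]:
  step 0 · PE0,1: acc=0; fwd→0 fwd↓0
  step 1 · PE0,1: acc=36; fwd→4 fwd↓9
  step 2 · PE0,1: acc=78; fwd→6 fwd↓7
  step 3 · PE0,1: acc=114; fwd→6 fwd↓6

(row, col, cycle) = (0, 1, 3)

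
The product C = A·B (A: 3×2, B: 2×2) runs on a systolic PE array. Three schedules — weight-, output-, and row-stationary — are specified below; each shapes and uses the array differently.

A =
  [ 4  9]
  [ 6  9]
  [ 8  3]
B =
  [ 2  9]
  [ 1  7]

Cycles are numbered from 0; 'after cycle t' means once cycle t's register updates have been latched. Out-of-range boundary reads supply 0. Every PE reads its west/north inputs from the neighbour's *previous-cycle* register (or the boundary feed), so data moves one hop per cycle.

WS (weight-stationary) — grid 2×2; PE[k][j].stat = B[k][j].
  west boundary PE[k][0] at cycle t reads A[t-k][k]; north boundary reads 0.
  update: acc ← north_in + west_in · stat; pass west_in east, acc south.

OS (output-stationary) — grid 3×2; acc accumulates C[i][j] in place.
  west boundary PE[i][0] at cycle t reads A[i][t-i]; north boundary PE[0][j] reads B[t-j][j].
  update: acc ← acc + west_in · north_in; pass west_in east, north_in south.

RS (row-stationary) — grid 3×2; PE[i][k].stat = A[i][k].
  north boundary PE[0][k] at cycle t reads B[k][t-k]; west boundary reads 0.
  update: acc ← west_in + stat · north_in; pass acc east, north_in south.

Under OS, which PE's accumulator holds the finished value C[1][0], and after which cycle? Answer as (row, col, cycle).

Under OS, C[1][0] lands at PE[1][0]:
  t=0 PE[1][0]: acc=0 h=0 v=0
  t=1 PE[1][0]: acc=12 h=6 v=2
  t=2 PE[1][0]: acc=21 h=9 v=1

(row, col, cycle) = (1, 0, 2)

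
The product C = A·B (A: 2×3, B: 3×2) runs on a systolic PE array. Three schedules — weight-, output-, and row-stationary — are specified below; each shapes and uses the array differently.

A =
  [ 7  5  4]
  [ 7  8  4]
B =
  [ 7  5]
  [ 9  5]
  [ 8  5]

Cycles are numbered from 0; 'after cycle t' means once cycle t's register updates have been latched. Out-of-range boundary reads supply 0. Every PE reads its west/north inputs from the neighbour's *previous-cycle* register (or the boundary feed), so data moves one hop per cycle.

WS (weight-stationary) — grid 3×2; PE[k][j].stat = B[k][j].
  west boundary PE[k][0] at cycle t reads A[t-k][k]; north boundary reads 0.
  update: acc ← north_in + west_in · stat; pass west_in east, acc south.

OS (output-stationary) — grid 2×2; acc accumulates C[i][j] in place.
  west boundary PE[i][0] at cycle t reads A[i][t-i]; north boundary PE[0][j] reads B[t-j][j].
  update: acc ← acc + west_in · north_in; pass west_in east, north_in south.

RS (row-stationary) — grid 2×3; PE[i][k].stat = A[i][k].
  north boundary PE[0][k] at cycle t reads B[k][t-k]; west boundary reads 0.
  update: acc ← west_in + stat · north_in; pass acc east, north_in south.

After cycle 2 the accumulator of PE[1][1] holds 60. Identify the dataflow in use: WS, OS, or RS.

Under WS (3×2), PE[1][1]:
  c0 r1c1: 0 / 0 / 0
  c1 r1c1: 0 / 0 / 0
  c2 r1c1: 60 / 5 / 60
Under OS (2×2), PE[1][1]:
  c0 r1c1: 0 / 0 / 0
  c1 r1c1: 0 / 0 / 0
  c2 r1c1: 35 / 7 / 5
Under RS (2×3), PE[1][1]:
  c0 r1c1: 0 / 0 / 0
  c1 r1c1: 0 / 0 / 0
  c2 r1c1: 121 / 121 / 9

dataflow = WS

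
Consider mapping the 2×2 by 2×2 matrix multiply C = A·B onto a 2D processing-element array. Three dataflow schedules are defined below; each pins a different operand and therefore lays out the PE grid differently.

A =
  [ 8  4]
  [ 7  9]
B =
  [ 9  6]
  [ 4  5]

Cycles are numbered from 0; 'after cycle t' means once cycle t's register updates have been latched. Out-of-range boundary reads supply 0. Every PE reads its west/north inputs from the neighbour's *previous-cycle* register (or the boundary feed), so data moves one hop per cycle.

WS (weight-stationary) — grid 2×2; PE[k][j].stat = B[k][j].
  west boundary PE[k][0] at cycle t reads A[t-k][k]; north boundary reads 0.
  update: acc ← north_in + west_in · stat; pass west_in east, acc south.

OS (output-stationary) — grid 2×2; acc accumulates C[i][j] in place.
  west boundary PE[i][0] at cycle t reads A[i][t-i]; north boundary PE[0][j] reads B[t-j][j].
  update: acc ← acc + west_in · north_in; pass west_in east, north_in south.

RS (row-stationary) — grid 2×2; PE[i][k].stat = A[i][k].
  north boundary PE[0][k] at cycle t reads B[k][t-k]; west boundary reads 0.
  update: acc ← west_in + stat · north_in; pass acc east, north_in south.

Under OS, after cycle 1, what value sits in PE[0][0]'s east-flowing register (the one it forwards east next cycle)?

register = 4

OS (2×2). Following PE[0][0] plus its west/north inputs:
  c0 r0c0: 72 / 8 / 9
  c1 r0c0: 88 / 4 / 4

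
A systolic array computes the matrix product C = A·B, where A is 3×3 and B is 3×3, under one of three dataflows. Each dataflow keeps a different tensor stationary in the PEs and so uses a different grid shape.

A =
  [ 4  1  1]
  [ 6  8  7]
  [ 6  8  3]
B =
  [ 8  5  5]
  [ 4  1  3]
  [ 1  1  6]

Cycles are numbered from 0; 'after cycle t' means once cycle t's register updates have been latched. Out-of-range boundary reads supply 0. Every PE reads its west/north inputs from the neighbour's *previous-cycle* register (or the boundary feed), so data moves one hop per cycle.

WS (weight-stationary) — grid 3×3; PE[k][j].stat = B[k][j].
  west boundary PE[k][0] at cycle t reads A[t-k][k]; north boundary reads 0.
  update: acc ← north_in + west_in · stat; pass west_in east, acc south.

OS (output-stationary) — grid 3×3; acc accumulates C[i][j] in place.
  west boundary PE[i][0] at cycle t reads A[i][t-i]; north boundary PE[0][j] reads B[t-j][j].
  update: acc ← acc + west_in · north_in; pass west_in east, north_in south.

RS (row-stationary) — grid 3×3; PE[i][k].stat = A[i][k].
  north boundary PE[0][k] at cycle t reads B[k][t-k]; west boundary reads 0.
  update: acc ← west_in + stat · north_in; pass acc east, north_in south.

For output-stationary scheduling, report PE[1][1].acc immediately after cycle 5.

PE[1][1].acc = 45

Tracing OS — 3×3 array, target PE[1][1]:
  step 0 · PE0,1: acc=0; fwd→0 fwd↓0
  step 0 · PE1,0: acc=0; fwd→0 fwd↓0
  step 0 · PE1,1: acc=0; fwd→0 fwd↓0
  step 1 · PE0,1: acc=20; fwd→4 fwd↓5
  step 1 · PE1,0: acc=48; fwd→6 fwd↓8
  step 1 · PE1,1: acc=0; fwd→0 fwd↓0
  step 2 · PE0,1: acc=21; fwd→1 fwd↓1
  step 2 · PE1,0: acc=80; fwd→8 fwd↓4
  step 2 · PE1,1: acc=30; fwd→6 fwd↓5
  step 3 · PE0,1: acc=22; fwd→1 fwd↓1
  step 3 · PE1,0: acc=87; fwd→7 fwd↓1
  step 3 · PE1,1: acc=38; fwd→8 fwd↓1
  step 4 · PE0,1: acc=22; fwd→0 fwd↓0
  step 4 · PE1,0: acc=87; fwd→0 fwd↓0
  step 4 · PE1,1: acc=45; fwd→7 fwd↓1
  step 5 · PE0,1: acc=22; fwd→0 fwd↓0
  step 5 · PE1,0: acc=87; fwd→0 fwd↓0
  step 5 · PE1,1: acc=45; fwd→0 fwd↓0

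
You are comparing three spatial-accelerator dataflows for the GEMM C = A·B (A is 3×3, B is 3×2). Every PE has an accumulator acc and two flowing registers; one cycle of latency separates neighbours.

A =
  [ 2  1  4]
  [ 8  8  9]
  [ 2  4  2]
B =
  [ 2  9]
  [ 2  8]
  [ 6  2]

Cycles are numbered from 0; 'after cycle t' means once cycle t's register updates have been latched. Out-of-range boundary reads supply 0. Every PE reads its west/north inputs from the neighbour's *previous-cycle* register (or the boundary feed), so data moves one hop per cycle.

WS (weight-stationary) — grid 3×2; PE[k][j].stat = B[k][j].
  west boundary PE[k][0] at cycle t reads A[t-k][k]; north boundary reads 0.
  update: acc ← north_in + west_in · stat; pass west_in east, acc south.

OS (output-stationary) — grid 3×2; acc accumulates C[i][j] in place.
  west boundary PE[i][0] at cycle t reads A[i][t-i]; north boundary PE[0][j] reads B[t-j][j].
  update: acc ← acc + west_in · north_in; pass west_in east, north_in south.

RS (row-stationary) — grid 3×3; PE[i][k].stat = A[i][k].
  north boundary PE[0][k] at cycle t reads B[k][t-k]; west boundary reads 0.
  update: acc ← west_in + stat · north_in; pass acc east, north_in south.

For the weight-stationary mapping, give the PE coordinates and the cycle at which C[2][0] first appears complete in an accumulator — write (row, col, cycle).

(row, col, cycle) = (2, 0, 4)

Under WS, C[2][0] lands at PE[2][0]:
  after 0 — PE[2][0] acc=0, pass-E 0, pass-S 0
  after 1 — PE[2][0] acc=0, pass-E 0, pass-S 0
  after 2 — PE[2][0] acc=30, pass-E 4, pass-S 30
  after 3 — PE[2][0] acc=86, pass-E 9, pass-S 86
  after 4 — PE[2][0] acc=24, pass-E 2, pass-S 24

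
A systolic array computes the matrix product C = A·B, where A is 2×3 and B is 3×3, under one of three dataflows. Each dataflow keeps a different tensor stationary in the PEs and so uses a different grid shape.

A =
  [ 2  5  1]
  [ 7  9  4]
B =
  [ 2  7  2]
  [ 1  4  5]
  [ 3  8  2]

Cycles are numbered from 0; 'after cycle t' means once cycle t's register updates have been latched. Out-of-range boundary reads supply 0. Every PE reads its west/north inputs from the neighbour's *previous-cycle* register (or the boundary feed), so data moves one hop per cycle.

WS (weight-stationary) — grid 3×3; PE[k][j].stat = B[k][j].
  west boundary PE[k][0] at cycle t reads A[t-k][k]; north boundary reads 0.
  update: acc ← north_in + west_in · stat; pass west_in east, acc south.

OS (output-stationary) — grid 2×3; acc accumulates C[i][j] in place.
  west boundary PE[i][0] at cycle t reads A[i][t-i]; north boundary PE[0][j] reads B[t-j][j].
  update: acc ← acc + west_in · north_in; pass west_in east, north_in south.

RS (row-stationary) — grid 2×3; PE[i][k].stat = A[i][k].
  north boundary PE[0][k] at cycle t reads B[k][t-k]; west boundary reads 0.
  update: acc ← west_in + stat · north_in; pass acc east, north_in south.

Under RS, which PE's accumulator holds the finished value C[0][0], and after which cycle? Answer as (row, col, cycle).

(row, col, cycle) = (0, 2, 2)

RS: C[0][0] accumulates in PE[0][2]:
  step 0 · PE0,2: acc=0; fwd→0 fwd↓0
  step 1 · PE0,2: acc=0; fwd→0 fwd↓0
  step 2 · PE0,2: acc=12; fwd→12 fwd↓3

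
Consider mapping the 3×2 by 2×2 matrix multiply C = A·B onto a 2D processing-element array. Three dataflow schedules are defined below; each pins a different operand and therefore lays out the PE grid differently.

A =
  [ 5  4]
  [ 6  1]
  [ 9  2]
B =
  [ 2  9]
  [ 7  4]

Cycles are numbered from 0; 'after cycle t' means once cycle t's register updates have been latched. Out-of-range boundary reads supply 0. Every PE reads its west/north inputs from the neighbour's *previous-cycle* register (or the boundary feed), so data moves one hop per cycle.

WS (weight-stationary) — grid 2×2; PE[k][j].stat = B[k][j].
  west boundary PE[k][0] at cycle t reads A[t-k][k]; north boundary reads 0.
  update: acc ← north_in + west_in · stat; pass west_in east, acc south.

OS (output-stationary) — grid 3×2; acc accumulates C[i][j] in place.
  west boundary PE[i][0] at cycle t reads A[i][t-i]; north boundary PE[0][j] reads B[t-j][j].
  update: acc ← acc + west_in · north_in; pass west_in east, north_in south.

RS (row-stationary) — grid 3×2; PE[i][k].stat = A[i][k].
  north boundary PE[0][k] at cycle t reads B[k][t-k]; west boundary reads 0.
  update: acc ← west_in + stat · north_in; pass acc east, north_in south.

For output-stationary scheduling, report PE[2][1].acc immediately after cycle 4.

Tracing OS — 3×2 array, target PE[2][1]:
  [0] (1,1) acc=0 (h:0 v:0)
  [0] (2,0) acc=0 (h:0 v:0)
  [0] (2,1) acc=0 (h:0 v:0)
  [1] (1,1) acc=0 (h:0 v:0)
  [1] (2,0) acc=0 (h:0 v:0)
  [1] (2,1) acc=0 (h:0 v:0)
  [2] (1,1) acc=54 (h:6 v:9)
  [2] (2,0) acc=18 (h:9 v:2)
  [2] (2,1) acc=0 (h:0 v:0)
  [3] (1,1) acc=58 (h:1 v:4)
  [3] (2,0) acc=32 (h:2 v:7)
  [3] (2,1) acc=81 (h:9 v:9)
  [4] (1,1) acc=58 (h:0 v:0)
  [4] (2,0) acc=32 (h:0 v:0)
  [4] (2,1) acc=89 (h:2 v:4)

PE[2][1].acc = 89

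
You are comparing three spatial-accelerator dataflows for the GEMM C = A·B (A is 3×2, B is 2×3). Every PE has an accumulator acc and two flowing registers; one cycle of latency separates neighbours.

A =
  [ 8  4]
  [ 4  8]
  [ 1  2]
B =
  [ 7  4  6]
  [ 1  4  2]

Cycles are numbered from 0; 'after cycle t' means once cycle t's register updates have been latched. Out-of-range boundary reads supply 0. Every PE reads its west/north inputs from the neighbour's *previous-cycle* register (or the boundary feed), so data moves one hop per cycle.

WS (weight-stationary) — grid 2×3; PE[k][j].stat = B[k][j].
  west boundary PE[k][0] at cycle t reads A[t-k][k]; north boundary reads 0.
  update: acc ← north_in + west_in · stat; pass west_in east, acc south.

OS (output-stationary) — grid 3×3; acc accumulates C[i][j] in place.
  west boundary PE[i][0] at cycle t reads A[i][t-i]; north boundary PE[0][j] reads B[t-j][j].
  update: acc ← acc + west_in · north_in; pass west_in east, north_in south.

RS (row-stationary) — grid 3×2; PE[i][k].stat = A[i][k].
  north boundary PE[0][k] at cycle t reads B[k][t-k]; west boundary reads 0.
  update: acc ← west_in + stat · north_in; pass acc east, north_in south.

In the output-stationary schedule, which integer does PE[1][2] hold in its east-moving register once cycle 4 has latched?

register = 8

Tracing OS — 3×3 array, target PE[1][2]:
  0: (0,2).acc=0  regs=<0,0>
  0: (1,1).acc=0  regs=<0,0>
  0: (1,2).acc=0  regs=<0,0>
  1: (0,2).acc=0  regs=<0,0>
  1: (1,1).acc=0  regs=<0,0>
  1: (1,2).acc=0  regs=<0,0>
  2: (0,2).acc=48  regs=<8,6>
  2: (1,1).acc=16  regs=<4,4>
  2: (1,2).acc=0  regs=<0,0>
  3: (0,2).acc=56  regs=<4,2>
  3: (1,1).acc=48  regs=<8,4>
  3: (1,2).acc=24  regs=<4,6>
  4: (0,2).acc=56  regs=<0,0>
  4: (1,1).acc=48  regs=<0,0>
  4: (1,2).acc=40  regs=<8,2>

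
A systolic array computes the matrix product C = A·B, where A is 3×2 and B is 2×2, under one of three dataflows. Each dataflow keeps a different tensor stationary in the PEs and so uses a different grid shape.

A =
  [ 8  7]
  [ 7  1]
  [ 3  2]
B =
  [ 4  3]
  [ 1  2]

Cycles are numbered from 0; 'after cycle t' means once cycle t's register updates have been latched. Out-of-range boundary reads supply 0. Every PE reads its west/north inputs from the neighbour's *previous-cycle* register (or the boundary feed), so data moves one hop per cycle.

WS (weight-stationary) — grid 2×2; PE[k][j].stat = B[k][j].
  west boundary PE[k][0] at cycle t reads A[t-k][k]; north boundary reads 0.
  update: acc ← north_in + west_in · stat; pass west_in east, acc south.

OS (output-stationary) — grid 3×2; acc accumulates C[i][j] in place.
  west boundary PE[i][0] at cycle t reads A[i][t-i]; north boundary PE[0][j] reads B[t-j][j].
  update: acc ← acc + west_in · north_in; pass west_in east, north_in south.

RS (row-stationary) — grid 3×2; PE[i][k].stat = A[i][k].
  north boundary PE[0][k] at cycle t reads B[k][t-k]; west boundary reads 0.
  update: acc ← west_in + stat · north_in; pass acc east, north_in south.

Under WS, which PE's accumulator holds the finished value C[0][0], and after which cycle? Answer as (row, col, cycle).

WS: C[0][0] accumulates in PE[1][0]:
  after 0 — PE[1][0] acc=0, pass-E 0, pass-S 0
  after 1 — PE[1][0] acc=39, pass-E 7, pass-S 39

(row, col, cycle) = (1, 0, 1)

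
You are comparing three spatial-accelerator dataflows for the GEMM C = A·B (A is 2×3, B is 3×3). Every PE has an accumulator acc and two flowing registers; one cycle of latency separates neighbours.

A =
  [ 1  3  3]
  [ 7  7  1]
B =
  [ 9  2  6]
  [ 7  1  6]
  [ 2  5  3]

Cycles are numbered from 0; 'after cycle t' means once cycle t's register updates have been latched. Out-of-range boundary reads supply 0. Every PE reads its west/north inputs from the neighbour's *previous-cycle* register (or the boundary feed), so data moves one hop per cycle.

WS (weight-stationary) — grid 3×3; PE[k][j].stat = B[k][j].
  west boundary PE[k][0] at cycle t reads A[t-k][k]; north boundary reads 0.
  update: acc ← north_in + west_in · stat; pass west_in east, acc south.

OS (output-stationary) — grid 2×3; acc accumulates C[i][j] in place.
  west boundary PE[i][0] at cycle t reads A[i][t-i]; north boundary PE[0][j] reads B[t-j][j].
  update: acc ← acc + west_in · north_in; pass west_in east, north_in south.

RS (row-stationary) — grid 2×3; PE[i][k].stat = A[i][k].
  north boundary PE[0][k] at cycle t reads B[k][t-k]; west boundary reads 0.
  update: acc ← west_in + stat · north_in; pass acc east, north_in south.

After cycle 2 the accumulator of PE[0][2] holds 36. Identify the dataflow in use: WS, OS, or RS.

Under WS (3×3), PE[0][2]:
  cycle 0: PE[0][2] → acc 0, east 0, south 0
  cycle 1: PE[0][2] → acc 0, east 0, south 0
  cycle 2: PE[0][2] → acc 6, east 1, south 6
Under OS (2×3), PE[0][2]:
  cycle 0: PE[0][2] → acc 0, east 0, south 0
  cycle 1: PE[0][2] → acc 0, east 0, south 0
  cycle 2: PE[0][2] → acc 6, east 1, south 6
Under RS (2×3), PE[0][2]:
  cycle 0: PE[0][2] → acc 0, east 0, south 0
  cycle 1: PE[0][2] → acc 0, east 0, south 0
  cycle 2: PE[0][2] → acc 36, east 36, south 2

dataflow = RS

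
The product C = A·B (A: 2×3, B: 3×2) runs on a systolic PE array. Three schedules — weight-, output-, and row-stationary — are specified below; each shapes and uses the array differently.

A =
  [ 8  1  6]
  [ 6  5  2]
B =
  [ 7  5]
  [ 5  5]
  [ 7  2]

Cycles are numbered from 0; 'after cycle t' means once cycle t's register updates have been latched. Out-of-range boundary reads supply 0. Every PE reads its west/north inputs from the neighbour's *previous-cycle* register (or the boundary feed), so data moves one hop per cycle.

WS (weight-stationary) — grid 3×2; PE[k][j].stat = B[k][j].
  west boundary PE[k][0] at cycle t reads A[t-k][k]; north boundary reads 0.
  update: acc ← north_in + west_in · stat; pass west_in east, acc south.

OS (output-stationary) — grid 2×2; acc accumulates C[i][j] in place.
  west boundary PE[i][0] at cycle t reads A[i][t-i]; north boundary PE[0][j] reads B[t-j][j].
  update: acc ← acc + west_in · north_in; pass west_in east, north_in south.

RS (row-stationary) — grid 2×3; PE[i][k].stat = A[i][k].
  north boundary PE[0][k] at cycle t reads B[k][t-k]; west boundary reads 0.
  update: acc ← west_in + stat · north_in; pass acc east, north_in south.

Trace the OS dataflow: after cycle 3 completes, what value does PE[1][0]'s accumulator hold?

PE[1][0].acc = 81

OS on a 2×2 grid — tracing PE[1][0] and its feeders:
  after 0 — PE[0][0] acc=56, pass-E 8, pass-S 7
  after 0 — PE[1][0] acc=0, pass-E 0, pass-S 0
  after 1 — PE[0][0] acc=61, pass-E 1, pass-S 5
  after 1 — PE[1][0] acc=42, pass-E 6, pass-S 7
  after 2 — PE[0][0] acc=103, pass-E 6, pass-S 7
  after 2 — PE[1][0] acc=67, pass-E 5, pass-S 5
  after 3 — PE[0][0] acc=103, pass-E 0, pass-S 0
  after 3 — PE[1][0] acc=81, pass-E 2, pass-S 7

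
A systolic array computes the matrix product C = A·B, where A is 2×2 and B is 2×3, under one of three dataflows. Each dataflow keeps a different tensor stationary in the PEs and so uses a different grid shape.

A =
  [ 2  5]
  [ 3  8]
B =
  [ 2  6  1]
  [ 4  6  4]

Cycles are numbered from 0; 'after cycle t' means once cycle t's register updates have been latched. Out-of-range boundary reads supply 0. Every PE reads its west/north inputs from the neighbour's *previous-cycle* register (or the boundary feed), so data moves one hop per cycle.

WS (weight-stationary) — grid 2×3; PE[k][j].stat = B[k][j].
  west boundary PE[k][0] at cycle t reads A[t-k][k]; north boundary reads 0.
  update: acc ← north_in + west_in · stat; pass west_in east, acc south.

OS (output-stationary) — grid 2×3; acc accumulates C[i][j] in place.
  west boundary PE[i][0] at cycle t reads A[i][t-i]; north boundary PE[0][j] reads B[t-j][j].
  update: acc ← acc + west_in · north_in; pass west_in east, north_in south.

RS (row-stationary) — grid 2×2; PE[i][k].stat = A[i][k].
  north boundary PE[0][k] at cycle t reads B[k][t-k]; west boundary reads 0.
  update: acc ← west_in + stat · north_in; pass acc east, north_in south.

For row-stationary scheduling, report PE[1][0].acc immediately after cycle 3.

RS (2×2). Following PE[1][0] plus its west/north inputs:
  cycle 0: PE[0][0] → acc 4, east 4, south 2
  cycle 0: PE[1][0] → acc 0, east 0, south 0
  cycle 1: PE[0][0] → acc 12, east 12, south 6
  cycle 1: PE[1][0] → acc 6, east 6, south 2
  cycle 2: PE[0][0] → acc 2, east 2, south 1
  cycle 2: PE[1][0] → acc 18, east 18, south 6
  cycle 3: PE[0][0] → acc 0, east 0, south 0
  cycle 3: PE[1][0] → acc 3, east 3, south 1

PE[1][0].acc = 3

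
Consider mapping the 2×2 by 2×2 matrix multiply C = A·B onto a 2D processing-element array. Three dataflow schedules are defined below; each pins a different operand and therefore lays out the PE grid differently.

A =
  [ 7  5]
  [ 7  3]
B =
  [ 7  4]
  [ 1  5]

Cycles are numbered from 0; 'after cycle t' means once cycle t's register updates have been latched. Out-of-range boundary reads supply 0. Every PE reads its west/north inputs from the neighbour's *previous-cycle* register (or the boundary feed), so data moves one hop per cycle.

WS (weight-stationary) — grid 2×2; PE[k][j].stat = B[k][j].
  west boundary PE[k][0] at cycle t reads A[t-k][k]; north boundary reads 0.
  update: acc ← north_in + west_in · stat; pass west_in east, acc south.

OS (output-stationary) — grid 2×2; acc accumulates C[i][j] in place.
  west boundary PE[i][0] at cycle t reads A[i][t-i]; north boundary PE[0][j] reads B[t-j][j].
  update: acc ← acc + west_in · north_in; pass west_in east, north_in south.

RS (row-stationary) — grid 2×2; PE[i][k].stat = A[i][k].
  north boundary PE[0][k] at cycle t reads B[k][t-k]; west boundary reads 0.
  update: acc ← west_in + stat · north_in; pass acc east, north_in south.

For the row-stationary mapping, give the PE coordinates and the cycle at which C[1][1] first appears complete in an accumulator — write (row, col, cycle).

Under RS, C[1][1] lands at PE[1][1]:
  0: (1,1).acc=0  regs=<0,0>
  1: (1,1).acc=0  regs=<0,0>
  2: (1,1).acc=52  regs=<52,1>
  3: (1,1).acc=43  regs=<43,5>

(row, col, cycle) = (1, 1, 3)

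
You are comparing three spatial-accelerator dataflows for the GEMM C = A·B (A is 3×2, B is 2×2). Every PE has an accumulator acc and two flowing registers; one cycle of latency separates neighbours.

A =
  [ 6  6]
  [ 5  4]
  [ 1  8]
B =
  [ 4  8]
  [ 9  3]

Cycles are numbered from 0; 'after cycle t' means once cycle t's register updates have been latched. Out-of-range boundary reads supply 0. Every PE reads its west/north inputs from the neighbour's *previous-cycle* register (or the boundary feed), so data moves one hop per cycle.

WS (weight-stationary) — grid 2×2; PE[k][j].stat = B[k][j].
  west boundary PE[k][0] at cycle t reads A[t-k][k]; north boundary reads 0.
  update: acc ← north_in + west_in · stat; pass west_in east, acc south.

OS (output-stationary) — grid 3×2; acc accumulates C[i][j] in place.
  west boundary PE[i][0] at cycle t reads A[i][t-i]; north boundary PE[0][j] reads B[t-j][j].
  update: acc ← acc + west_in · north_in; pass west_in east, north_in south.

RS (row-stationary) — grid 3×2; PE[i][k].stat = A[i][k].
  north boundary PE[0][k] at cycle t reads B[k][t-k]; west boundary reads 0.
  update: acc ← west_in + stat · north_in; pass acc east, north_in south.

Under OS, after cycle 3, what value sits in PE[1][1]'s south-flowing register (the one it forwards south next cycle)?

OS on a 3×2 grid — tracing PE[1][1] and its feeders:
  t=0 PE[0][1]: acc=0 h=0 v=0
  t=0 PE[1][0]: acc=0 h=0 v=0
  t=0 PE[1][1]: acc=0 h=0 v=0
  t=1 PE[0][1]: acc=48 h=6 v=8
  t=1 PE[1][0]: acc=20 h=5 v=4
  t=1 PE[1][1]: acc=0 h=0 v=0
  t=2 PE[0][1]: acc=66 h=6 v=3
  t=2 PE[1][0]: acc=56 h=4 v=9
  t=2 PE[1][1]: acc=40 h=5 v=8
  t=3 PE[0][1]: acc=66 h=0 v=0
  t=3 PE[1][0]: acc=56 h=0 v=0
  t=3 PE[1][1]: acc=52 h=4 v=3

register = 3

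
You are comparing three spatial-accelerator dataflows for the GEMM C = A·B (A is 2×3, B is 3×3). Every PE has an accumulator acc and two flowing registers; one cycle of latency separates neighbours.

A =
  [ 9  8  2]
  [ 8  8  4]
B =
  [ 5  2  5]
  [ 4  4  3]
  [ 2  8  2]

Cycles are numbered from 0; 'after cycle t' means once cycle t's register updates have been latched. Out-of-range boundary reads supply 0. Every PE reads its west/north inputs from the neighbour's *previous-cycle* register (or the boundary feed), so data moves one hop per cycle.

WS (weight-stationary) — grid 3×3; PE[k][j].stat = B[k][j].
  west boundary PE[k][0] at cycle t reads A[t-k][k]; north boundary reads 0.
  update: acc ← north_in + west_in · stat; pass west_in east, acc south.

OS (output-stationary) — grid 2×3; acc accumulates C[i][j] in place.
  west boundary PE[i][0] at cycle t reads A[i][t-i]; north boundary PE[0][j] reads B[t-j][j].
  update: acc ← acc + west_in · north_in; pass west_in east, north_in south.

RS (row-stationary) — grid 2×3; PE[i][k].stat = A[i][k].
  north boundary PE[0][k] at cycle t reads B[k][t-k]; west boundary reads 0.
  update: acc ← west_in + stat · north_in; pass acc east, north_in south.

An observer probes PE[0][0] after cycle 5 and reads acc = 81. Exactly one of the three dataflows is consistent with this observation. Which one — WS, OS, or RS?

dataflow = OS

Under WS (3×3), PE[0][0]:
  0: (0,0).acc=45  regs=<9,45>
  1: (0,0).acc=40  regs=<8,40>
  2: (0,0).acc=0  regs=<0,0>
  3: (0,0).acc=0  regs=<0,0>
  4: (0,0).acc=0  regs=<0,0>
  5: (0,0).acc=0  regs=<0,0>
Under OS (2×3), PE[0][0]:
  0: (0,0).acc=45  regs=<9,5>
  1: (0,0).acc=77  regs=<8,4>
  2: (0,0).acc=81  regs=<2,2>
  3: (0,0).acc=81  regs=<0,0>
  4: (0,0).acc=81  regs=<0,0>
  5: (0,0).acc=81  regs=<0,0>
Under RS (2×3), PE[0][0]:
  0: (0,0).acc=45  regs=<45,5>
  1: (0,0).acc=18  regs=<18,2>
  2: (0,0).acc=45  regs=<45,5>
  3: (0,0).acc=0  regs=<0,0>
  4: (0,0).acc=0  regs=<0,0>
  5: (0,0).acc=0  regs=<0,0>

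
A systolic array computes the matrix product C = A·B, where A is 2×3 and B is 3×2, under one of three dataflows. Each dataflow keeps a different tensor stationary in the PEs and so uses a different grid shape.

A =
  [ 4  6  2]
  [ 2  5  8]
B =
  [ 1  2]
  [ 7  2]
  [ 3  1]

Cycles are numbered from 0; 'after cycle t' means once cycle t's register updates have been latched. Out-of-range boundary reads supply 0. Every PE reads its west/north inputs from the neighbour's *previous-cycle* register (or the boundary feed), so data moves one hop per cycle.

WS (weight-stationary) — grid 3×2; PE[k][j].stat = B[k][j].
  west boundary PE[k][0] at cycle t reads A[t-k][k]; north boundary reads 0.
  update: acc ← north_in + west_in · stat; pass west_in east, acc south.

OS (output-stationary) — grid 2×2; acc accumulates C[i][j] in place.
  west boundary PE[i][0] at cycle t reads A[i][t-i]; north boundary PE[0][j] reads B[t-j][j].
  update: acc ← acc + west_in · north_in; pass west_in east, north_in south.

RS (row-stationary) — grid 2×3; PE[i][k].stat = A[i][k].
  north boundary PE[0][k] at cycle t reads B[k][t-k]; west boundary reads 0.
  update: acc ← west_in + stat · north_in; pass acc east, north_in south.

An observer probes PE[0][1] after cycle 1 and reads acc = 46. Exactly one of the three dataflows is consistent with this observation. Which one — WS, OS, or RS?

dataflow = RS

WS [3×2] PE[0][1] across cycles:
  [0] (0,1) acc=0 (h:0 v:0)
  [1] (0,1) acc=8 (h:4 v:8)
OS [2×2] PE[0][1] across cycles:
  [0] (0,1) acc=0 (h:0 v:0)
  [1] (0,1) acc=8 (h:4 v:2)
RS [2×3] PE[0][1] across cycles:
  [0] (0,1) acc=0 (h:0 v:0)
  [1] (0,1) acc=46 (h:46 v:7)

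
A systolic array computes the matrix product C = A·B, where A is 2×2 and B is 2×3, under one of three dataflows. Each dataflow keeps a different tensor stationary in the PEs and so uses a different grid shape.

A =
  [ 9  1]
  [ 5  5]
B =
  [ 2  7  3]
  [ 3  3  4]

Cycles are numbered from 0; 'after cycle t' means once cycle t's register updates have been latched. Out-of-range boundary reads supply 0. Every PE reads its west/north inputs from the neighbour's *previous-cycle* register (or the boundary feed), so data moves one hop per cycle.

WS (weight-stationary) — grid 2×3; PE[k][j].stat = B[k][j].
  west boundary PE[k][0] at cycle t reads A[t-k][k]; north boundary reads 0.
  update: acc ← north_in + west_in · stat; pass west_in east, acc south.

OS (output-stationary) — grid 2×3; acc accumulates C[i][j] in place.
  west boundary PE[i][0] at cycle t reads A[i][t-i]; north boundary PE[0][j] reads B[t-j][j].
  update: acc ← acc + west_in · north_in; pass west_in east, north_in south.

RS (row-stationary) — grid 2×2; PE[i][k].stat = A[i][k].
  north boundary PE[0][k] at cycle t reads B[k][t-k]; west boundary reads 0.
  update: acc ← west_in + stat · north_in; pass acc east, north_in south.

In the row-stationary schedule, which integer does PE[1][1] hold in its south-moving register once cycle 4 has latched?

RS 2×2: PE[1][1] cycle-by-cycle (with neighbour feeds):
  t=0 PE[0][1]: acc=0 h=0 v=0
  t=0 PE[1][0]: acc=0 h=0 v=0
  t=0 PE[1][1]: acc=0 h=0 v=0
  t=1 PE[0][1]: acc=21 h=21 v=3
  t=1 PE[1][0]: acc=10 h=10 v=2
  t=1 PE[1][1]: acc=0 h=0 v=0
  t=2 PE[0][1]: acc=66 h=66 v=3
  t=2 PE[1][0]: acc=35 h=35 v=7
  t=2 PE[1][1]: acc=25 h=25 v=3
  t=3 PE[0][1]: acc=31 h=31 v=4
  t=3 PE[1][0]: acc=15 h=15 v=3
  t=3 PE[1][1]: acc=50 h=50 v=3
  t=4 PE[0][1]: acc=0 h=0 v=0
  t=4 PE[1][0]: acc=0 h=0 v=0
  t=4 PE[1][1]: acc=35 h=35 v=4

register = 4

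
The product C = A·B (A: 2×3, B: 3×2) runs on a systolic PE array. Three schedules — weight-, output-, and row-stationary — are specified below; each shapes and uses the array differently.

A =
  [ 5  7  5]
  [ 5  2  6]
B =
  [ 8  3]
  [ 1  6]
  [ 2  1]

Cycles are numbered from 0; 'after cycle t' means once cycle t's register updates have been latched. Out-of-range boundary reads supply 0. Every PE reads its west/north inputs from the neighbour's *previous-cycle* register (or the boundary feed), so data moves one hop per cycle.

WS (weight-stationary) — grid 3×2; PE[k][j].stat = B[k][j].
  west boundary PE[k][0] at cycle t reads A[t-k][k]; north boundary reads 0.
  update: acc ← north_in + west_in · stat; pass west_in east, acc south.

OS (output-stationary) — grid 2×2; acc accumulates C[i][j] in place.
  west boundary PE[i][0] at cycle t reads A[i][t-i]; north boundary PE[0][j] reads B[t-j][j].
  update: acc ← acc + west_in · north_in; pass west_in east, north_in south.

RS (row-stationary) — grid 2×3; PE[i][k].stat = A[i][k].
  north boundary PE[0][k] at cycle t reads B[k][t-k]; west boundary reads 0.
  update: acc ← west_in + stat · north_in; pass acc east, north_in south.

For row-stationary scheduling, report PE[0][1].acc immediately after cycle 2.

PE[0][1].acc = 57

RS on a 2×3 grid — tracing PE[0][1] and its feeders:
  @0  [0,0]  acc 40  |  →40  ↓8
  @0  [0,1]  acc 0  |  →0  ↓0
  @1  [0,0]  acc 15  |  →15  ↓3
  @1  [0,1]  acc 47  |  →47  ↓1
  @2  [0,0]  acc 0  |  →0  ↓0
  @2  [0,1]  acc 57  |  →57  ↓6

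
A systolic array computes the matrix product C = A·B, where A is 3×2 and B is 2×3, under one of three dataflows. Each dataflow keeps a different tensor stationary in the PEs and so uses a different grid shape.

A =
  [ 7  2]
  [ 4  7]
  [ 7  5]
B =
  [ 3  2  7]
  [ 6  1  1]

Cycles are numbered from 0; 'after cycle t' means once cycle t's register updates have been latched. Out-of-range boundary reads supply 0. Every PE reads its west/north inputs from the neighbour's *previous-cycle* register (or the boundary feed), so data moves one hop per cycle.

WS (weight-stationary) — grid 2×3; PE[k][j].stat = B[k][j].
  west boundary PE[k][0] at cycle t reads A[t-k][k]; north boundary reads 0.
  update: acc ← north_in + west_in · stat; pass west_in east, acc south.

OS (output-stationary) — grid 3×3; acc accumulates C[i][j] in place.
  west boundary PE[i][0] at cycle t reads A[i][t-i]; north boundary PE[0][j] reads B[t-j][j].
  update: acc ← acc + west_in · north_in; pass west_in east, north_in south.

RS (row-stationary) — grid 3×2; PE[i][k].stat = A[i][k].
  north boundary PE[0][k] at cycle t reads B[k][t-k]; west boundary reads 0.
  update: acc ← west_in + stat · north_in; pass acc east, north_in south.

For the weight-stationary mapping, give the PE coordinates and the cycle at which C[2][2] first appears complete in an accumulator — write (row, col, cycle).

WS: C[2][2] accumulates in PE[1][2]:
  @0  [1,2]  acc 0  |  →0  ↓0
  @1  [1,2]  acc 0  |  →0  ↓0
  @2  [1,2]  acc 0  |  →0  ↓0
  @3  [1,2]  acc 51  |  →2  ↓51
  @4  [1,2]  acc 35  |  →7  ↓35
  @5  [1,2]  acc 54  |  →5  ↓54

(row, col, cycle) = (1, 2, 5)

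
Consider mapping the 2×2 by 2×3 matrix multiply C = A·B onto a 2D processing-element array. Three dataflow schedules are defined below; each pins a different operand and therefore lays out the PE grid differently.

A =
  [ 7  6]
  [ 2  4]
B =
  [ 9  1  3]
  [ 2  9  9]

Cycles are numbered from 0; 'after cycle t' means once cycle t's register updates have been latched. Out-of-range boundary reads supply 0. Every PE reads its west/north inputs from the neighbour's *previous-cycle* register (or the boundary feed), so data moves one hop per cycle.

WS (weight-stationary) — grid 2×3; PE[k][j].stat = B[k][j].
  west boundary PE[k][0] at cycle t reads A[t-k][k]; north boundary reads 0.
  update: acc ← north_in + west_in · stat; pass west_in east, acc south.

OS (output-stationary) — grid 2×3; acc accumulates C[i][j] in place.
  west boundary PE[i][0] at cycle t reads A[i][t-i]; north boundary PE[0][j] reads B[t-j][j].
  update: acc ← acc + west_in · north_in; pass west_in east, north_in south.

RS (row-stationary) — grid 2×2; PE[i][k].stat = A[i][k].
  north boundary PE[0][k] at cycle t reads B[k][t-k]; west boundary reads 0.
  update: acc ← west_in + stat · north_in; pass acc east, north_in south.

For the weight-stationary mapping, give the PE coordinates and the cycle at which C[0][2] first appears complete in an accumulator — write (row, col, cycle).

Under WS, C[0][2] lands at PE[1][2]:
  step 0 · PE1,2: acc=0; fwd→0 fwd↓0
  step 1 · PE1,2: acc=0; fwd→0 fwd↓0
  step 2 · PE1,2: acc=0; fwd→0 fwd↓0
  step 3 · PE1,2: acc=75; fwd→6 fwd↓75

(row, col, cycle) = (1, 2, 3)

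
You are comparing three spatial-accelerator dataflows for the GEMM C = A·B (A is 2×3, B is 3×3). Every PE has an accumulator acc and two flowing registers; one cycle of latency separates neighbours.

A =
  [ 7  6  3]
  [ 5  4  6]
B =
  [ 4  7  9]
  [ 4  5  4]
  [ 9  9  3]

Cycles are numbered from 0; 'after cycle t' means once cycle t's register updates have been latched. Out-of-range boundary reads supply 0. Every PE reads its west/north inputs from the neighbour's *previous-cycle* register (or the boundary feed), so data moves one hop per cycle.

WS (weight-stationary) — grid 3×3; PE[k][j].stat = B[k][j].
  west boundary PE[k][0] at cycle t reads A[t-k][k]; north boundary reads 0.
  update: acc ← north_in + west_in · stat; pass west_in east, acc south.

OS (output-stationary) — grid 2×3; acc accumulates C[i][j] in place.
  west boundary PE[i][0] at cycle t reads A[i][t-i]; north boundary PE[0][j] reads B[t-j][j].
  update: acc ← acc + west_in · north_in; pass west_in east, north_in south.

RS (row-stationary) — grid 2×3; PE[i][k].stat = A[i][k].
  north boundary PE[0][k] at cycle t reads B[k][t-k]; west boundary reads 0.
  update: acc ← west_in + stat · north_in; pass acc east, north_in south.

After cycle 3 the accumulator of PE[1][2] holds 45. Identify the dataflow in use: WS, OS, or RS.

Under WS (3×3), PE[1][2]:
  step 0 · PE1,2: acc=0; fwd→0 fwd↓0
  step 1 · PE1,2: acc=0; fwd→0 fwd↓0
  step 2 · PE1,2: acc=0; fwd→0 fwd↓0
  step 3 · PE1,2: acc=87; fwd→6 fwd↓87
Under OS (2×3), PE[1][2]:
  step 0 · PE1,2: acc=0; fwd→0 fwd↓0
  step 1 · PE1,2: acc=0; fwd→0 fwd↓0
  step 2 · PE1,2: acc=0; fwd→0 fwd↓0
  step 3 · PE1,2: acc=45; fwd→5 fwd↓9
Under RS (2×3), PE[1][2]:
  step 0 · PE1,2: acc=0; fwd→0 fwd↓0
  step 1 · PE1,2: acc=0; fwd→0 fwd↓0
  step 2 · PE1,2: acc=0; fwd→0 fwd↓0
  step 3 · PE1,2: acc=90; fwd→90 fwd↓9

dataflow = OS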